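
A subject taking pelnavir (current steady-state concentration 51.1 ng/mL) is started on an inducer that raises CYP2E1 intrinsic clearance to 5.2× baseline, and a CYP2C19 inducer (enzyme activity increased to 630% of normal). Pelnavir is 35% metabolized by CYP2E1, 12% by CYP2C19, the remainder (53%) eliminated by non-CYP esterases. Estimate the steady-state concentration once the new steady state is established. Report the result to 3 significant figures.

16.5 ng/mL

CYP2E1: 0.35 × 5.2 = 1.82
CYP2C19: 0.12 × 6.3 = 0.756
Other: 0.53 (unchanged)
CL_new/CL_old = 1.82 + 0.756 + 0.53 = 3.106.
New steady-state concentration = 51.1 / 3.106 = 16.5 ng/mL (concentration scales inversely with clearance).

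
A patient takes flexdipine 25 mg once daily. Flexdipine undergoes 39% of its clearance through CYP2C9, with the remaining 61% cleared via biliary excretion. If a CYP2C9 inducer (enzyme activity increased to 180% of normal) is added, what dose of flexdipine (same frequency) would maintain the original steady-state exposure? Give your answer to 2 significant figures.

The CYP2C9 pathway (39% of clearance) rises to 1.8× activity: 0.39 × 1.8 = 0.702.
The remaining 61% of clearance is unaffected.
Relative clearance = 0.702 + 0.61 = 1.312.
Css,avg = (dose rate)/CL, so holding Css fixed requires dose ∝ CL: 25 × 1.312 = 33 mg.

33 mg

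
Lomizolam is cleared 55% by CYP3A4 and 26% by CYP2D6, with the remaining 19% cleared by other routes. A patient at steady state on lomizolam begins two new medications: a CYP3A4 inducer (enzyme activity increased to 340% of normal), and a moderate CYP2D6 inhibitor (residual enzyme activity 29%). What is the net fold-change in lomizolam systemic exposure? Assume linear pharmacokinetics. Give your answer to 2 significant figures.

The CYP3A4 pathway (55% of clearance) is boosted to 3.4× activity: 0.55 × 3.4 = 1.87.
The CYP2D6 pathway (26% of clearance) is reduced to 0.29× activity: 0.26 × 0.29 = 0.0754.
Non-CYP routes (19%) are unchanged.
CL_new/CL_old = 1.87 + 0.0754 + 0.19 = 2.1354.
Because systemic exposure varies inversely with clearance, the combined effect is 1 / 2.1354 = 0.47.

0.47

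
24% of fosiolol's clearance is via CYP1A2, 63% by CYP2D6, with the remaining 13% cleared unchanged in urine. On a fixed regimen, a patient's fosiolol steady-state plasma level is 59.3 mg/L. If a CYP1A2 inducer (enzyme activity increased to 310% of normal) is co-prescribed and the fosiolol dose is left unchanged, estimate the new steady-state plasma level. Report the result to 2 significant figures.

CYP1A2: 0.24 × 3.1 = 0.744
CYP2D6: 0.63 (unchanged)
Other: 0.13 (unchanged)
Relative clearance = 0.744 + 0.63 + 0.13 = 1.504.
With dosing unchanged, steady-state plasma level scales as 1/CL: 59.3 / 1.504 = 39 mg/L.

39 mg/L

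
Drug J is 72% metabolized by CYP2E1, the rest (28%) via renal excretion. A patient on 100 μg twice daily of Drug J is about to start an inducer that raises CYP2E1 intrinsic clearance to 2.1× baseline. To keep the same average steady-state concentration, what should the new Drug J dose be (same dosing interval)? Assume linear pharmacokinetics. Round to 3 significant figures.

179 μg

The CYP2E1 pathway (72% of clearance) increases to 2.1× activity: 0.72 × 2.1 = 1.512.
The remaining 28% of clearance is unaffected.
Relative clearance = 1.512 + 0.28 = 1.792.
Exposure is unchanged when dose changes in proportion to clearance. New dose = 100 μg × 1.792 = 179 μg.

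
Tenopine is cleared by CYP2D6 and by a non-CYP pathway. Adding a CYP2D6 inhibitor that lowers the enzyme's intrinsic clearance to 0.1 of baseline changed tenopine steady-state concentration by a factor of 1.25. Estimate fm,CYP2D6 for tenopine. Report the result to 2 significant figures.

Call the CYP2D6 fraction fm. After the interaction, CL_new/CL_old = fm × 0.1 + (1 − fm).
Steady-state concentration ratio = 1 / (new CL fraction), so new CL fraction = 1 / 1.25 = 0.8.
fm × 0.1 + 1 − fm = 0.8  ⇒  fm × (0.1 − 1) = −0.2  ⇒  fm = 0.22.

0.22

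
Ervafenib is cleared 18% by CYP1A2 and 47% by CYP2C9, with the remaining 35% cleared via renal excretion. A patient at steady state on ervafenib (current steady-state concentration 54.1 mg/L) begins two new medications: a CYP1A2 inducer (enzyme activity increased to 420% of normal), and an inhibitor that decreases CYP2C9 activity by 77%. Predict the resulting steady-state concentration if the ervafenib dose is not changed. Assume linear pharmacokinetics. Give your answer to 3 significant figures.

44.6 mg/L

The CYP1A2 pathway (18% of clearance) rises to 4.2× activity: 0.18 × 4.2 = 0.756.
The CYP2C9 pathway (47% of clearance) drops to 0.23× activity: 0.47 × 0.23 = 0.1081.
The remaining 35% of clearance is unaffected.
Relative clearance = 0.756 + 0.1081 + 0.35 = 1.2141.
New steady-state concentration = 54.1 / 1.2141 = 44.6 mg/L (concentration scales inversely with clearance).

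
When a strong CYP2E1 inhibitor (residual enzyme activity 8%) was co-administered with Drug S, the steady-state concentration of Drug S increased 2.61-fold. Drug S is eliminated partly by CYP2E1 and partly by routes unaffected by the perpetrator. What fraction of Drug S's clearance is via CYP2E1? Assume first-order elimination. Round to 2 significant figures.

0.67

CL'/CL = 1 / 2.61 = 0.3831
0.08·fm + (1 − fm) = 0.3831
fm = (0.3831 − 1) / (0.08 − 1) = 0.67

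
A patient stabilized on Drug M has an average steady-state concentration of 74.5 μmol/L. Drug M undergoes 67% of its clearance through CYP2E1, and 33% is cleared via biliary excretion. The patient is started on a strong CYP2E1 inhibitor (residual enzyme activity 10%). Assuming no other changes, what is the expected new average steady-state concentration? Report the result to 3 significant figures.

188 μmol/L

The CYP2E1 pathway (67% of clearance) drops to 0.1× activity: 0.67 × 0.1 = 0.067.
The remaining 33% of clearance is unaffected.
New clearance relative to baseline: 0.067 + 0.33 = 0.397.
With dosing unchanged, average steady-state concentration scales as 1/CL: 74.5 / 0.397 = 188 μmol/L.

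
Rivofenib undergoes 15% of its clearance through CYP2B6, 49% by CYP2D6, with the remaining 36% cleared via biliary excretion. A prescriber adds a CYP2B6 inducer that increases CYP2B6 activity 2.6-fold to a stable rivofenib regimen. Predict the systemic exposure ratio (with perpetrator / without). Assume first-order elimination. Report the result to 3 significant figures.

0.806

The CYP2B6 pathway (15% of clearance) increases to 2.6× activity: 0.15 × 2.6 = 0.39.
CYP2D6 (49%) and the residual 36% are unaffected.
CL_new/CL_old = 0.39 + 0.49 + 0.36 = 1.24.
Systemic exposure is inversely proportional to clearance, so the fold-change is 1 / 1.24 = 0.806.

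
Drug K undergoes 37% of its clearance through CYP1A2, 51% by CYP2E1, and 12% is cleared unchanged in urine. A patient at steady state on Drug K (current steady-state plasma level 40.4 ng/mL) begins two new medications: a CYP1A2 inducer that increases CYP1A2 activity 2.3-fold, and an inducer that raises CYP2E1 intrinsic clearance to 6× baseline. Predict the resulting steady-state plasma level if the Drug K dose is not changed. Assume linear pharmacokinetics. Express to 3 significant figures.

10.0 ng/mL

The CYP1A2 pathway (37% of clearance) rises to 2.3× activity: 0.37 × 2.3 = 0.851.
The CYP2E1 pathway (51% of clearance) increases to 6× activity: 0.51 × 6 = 3.06.
Non-CYP routes (12%) are unchanged.
New clearance relative to baseline: 0.851 + 3.06 + 0.12 = 4.031.
New steady-state plasma level = 40.4 / 4.031 = 10.0 ng/mL (concentration scales inversely with clearance).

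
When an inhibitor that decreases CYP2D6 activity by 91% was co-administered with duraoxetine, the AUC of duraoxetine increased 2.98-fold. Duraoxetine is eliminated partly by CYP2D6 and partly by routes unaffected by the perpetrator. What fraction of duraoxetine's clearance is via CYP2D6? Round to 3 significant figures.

0.730

Write x for the fraction cleared via CYP2D6. The observed AUC change means clearance fell to 1/2.98 = 0.3356 of baseline.
Only the CYP2D6 route changed, so 0.3356 = x·0.09 + (1 − x), giving x = 0.730.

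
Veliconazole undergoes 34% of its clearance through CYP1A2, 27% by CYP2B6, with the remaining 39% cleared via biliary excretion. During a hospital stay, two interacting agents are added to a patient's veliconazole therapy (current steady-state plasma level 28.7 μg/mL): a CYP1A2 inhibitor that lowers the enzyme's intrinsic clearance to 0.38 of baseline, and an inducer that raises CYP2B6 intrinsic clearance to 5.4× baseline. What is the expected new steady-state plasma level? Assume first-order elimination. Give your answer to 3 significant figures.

14.5 μg/mL

CYP1A2: 0.34 × 0.38 = 0.1292
CYP2B6: 0.27 × 5.4 = 1.458
Other: 0.39 (unchanged)
New clearance relative to baseline: 0.1292 + 1.458 + 0.39 = 1.9772.
New steady-state plasma level = 28.7 / 1.9772 = 14.5 μg/mL (concentration scales inversely with clearance).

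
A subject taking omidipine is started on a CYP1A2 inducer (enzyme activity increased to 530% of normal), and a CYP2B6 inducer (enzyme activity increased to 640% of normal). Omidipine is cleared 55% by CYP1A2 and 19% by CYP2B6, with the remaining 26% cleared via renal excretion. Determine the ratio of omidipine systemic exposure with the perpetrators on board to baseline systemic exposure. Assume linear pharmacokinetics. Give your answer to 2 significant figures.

The CYP1A2 pathway (55% of clearance) rises to 5.3× activity: 0.55 × 5.3 = 2.915.
The CYP2B6 pathway (19% of clearance) rises to 6.4× activity: 0.19 × 6.4 = 1.216.
The remaining 26% of clearance is unaffected.
Relative clearance = 2.915 + 1.216 + 0.26 = 4.391.
Net systemic exposure ratio = 1 / 4.391 = 0.23.

0.23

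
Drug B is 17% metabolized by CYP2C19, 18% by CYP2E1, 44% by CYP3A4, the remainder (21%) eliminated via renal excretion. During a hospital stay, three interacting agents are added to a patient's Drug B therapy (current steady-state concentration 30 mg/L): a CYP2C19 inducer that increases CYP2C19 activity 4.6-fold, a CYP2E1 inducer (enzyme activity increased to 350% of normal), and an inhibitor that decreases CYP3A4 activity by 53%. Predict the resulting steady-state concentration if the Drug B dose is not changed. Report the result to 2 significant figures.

16 mg/L

The CYP2C19 pathway (17% of clearance) rises to 4.6× activity: 0.17 × 4.6 = 0.782.
The CYP2E1 pathway (18% of clearance) increases to 3.5× activity: 0.18 × 3.5 = 0.63.
The CYP3A4 pathway (44% of clearance) falls to 0.47× activity: 0.44 × 0.47 = 0.2068.
The remaining 21% of clearance is unaffected.
CL_new/CL_old = 0.782 + 0.63 + 0.2068 + 0.21 = 1.8288.
Dividing the baseline by the relative clearance: 30 / 1.8288 = 16 mg/L.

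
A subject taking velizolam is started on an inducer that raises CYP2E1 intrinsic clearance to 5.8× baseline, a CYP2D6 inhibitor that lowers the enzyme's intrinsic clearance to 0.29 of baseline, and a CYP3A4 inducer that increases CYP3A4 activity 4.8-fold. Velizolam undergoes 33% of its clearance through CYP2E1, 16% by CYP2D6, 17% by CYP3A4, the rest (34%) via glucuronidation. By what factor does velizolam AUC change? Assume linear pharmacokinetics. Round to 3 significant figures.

0.321

The CYP2E1 pathway (33% of clearance) is boosted to 5.8× activity: 0.33 × 5.8 = 1.914.
The CYP2D6 pathway (16% of clearance) is reduced to 0.29× activity: 0.16 × 0.29 = 0.0464.
The CYP3A4 pathway (17% of clearance) rises to 4.8× activity: 0.17 × 4.8 = 0.816.
The remaining 34% of clearance is unaffected.
New clearance relative to baseline: 1.914 + 0.0464 + 0.816 + 0.34 = 3.1164.
Because AUC varies inversely with clearance, the combined effect is 1 / 3.1164 = 0.321.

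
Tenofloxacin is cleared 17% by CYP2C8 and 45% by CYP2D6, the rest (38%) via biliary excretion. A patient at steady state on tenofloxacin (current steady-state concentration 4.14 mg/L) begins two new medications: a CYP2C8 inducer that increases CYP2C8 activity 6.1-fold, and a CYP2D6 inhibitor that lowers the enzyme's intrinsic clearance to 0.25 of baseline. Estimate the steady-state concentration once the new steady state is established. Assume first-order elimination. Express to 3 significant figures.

The CYP2C8 pathway (17% of clearance) is boosted to 6.1× activity: 0.17 × 6.1 = 1.037.
The CYP2D6 pathway (45% of clearance) is reduced to 0.25× activity: 0.45 × 0.25 = 0.1125.
The remaining 38% of clearance is unaffected.
CL_new/CL_old = 1.037 + 0.1125 + 0.38 = 1.5295.
Steady-state concentration ∝ 1/CL: new value = 4.14 / 1.5295 = 2.71 mg/L.

2.71 mg/L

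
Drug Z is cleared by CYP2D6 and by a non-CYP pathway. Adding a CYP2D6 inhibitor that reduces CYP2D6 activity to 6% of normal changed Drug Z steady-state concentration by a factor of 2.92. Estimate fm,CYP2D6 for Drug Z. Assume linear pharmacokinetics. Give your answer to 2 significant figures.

0.70

Write x for the fraction cleared via CYP2D6. The observed steady-state concentration change means clearance fell to 1/2.92 = 0.3425 of baseline.
Setting x·0.06 + (1 − x) = 0.3425 and solving: x = (0.3425 − 1)/(0.06 − 1) = 0.70.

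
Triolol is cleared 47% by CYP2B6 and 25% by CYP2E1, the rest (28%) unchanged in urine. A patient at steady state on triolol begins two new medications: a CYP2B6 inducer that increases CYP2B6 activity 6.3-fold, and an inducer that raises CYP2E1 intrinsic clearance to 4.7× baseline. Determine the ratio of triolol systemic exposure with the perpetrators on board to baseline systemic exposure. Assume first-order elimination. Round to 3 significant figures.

0.226

The CYP2B6 pathway (47% of clearance) increases to 6.3× activity: 0.47 × 6.3 = 2.961.
The CYP2E1 pathway (25% of clearance) rises to 4.7× activity: 0.25 × 4.7 = 1.175.
Non-CYP routes (28%) are unchanged.
CL_new/CL_old = 2.961 + 1.175 + 0.28 = 4.416.
Systemic exposure ∝ 1/CL: fold-change = 1 / 4.416 = 0.226.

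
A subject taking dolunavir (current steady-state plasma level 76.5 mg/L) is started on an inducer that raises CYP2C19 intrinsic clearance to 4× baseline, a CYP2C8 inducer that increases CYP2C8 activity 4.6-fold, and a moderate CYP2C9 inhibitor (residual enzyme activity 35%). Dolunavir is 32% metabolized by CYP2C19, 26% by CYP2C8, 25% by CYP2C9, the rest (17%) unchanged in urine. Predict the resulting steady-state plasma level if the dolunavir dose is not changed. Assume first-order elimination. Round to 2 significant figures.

The CYP2C19 pathway (32% of clearance) rises to 4× activity: 0.32 × 4 = 1.28.
The CYP2C8 pathway (26% of clearance) is boosted to 4.6× activity: 0.26 × 4.6 = 1.196.
The CYP2C9 pathway (25% of clearance) drops to 0.35× activity: 0.25 × 0.35 = 0.0875.
Non-CYP routes (17%) are unchanged.
New clearance relative to baseline: 1.28 + 1.196 + 0.0875 + 0.17 = 2.7335.
New steady-state plasma level = 76.5 / 2.7335 = 28 mg/L (concentration scales inversely with clearance).

28 mg/L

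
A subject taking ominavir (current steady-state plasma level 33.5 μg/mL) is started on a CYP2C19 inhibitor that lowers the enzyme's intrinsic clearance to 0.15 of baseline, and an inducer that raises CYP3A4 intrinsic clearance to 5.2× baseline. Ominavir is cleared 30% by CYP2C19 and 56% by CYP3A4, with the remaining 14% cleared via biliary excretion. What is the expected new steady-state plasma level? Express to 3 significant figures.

10.8 μg/mL

CYP2C19: 0.3 × 0.15 = 0.045
CYP3A4: 0.56 × 5.2 = 2.912
Other: 0.14 (unchanged)
Relative clearance = 0.045 + 2.912 + 0.14 = 3.097.
New steady-state plasma level = 33.5 / 3.097 = 10.8 μg/mL (concentration scales inversely with clearance).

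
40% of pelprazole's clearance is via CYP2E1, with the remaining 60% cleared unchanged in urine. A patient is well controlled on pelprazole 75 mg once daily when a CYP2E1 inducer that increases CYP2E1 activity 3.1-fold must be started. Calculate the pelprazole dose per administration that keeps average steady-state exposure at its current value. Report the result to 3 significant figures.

138 mg

The CYP2E1 pathway (40% of clearance) is boosted to 3.1× activity: 0.4 × 3.1 = 1.24.
The remaining 60% of clearance is unaffected.
Relative clearance = 1.24 + 0.6 = 1.84.
Exposure is unchanged when dose changes in proportion to clearance. New dose = 75 mg × 1.84 = 138 mg.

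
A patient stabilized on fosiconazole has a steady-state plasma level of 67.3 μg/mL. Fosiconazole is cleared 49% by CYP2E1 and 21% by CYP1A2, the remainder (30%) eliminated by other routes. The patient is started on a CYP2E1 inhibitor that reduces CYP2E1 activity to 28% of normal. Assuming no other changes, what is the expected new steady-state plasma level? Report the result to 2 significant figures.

The CYP2E1 pathway (49% of clearance) is reduced to 0.28× activity: 0.49 × 0.28 = 0.1372.
CYP1A2 (21%) and the residual 30% are unaffected.
CL_new/CL_old = 0.1372 + 0.21 + 0.3 = 0.6472.
Steady-state plasma level ∝ 1/CL, so new value = 67.3 / 0.6472 = 1.0 × 10² μg/mL.

1.0 × 10² μg/mL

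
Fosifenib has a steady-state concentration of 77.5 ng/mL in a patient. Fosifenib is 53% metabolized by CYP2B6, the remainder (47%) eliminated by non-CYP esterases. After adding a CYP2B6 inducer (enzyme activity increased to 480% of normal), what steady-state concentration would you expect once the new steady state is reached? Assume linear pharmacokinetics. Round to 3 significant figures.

25.7 ng/mL

The CYP2B6 pathway (53% of clearance) increases to 4.8× activity: 0.53 × 4.8 = 2.544.
Non-CYP routes (47%) are unchanged.
Relative clearance = 2.544 + 0.47 = 3.014.
New steady-state concentration = baseline ÷ relative clearance = 77.5 / 3.014 = 25.7 ng/mL.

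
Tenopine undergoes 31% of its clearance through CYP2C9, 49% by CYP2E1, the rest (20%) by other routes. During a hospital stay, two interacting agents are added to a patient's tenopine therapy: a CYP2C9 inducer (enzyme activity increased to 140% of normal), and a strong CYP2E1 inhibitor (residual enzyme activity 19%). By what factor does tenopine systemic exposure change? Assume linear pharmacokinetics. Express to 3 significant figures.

1.38

The CYP2C9 pathway (31% of clearance) increases to 1.4× activity: 0.31 × 1.4 = 0.434.
The CYP2E1 pathway (49% of clearance) is reduced to 0.19× activity: 0.49 × 0.19 = 0.0931.
The remaining 20% of clearance is unaffected.
Relative clearance = 0.434 + 0.0931 + 0.2 = 0.7271.
Net systemic exposure ratio = 1 / 0.7271 = 1.38.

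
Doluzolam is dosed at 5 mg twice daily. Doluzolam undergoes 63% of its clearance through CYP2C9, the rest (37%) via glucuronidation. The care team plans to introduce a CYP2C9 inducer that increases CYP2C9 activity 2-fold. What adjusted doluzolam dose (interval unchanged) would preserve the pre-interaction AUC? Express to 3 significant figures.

8.15 mg

CYP2C9: 0.63 × 2 = 1.26
Other: 0.37 (unchanged)
New clearance relative to baseline: 1.26 + 0.37 = 1.63.
Exposure is unchanged when dose changes in proportion to clearance. New dose = 5 mg × 1.63 = 8.15 mg.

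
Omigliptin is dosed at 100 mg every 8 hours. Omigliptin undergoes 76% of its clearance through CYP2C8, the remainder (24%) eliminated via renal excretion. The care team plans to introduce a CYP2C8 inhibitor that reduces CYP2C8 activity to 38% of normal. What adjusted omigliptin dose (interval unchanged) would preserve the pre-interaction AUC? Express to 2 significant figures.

The CYP2C8 pathway (76% of clearance) falls to 0.38× activity: 0.76 × 0.38 = 0.2888.
Non-CYP routes (24%) are unchanged.
CL_new/CL_old = 0.2888 + 0.24 = 0.5288.
To maintain the same steady-state level, dose must scale with clearance: new dose = 100 × 0.5288 = 53 mg.

53 mg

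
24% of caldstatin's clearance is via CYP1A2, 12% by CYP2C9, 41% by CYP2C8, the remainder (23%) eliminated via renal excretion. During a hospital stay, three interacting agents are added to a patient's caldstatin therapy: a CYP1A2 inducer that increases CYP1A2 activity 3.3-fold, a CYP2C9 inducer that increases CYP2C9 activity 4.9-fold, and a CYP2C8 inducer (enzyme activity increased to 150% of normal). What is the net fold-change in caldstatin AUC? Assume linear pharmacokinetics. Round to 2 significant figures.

0.45

The CYP1A2 pathway (24% of clearance) increases to 3.3× activity: 0.24 × 3.3 = 0.792.
The CYP2C9 pathway (12% of clearance) increases to 4.9× activity: 0.12 × 4.9 = 0.588.
The CYP2C8 pathway (41% of clearance) increases to 1.5× activity: 0.41 × 1.5 = 0.615.
Non-CYP routes (23%) are unchanged.
New clearance relative to baseline: 0.792 + 0.588 + 0.615 + 0.23 = 2.225.
Because AUC varies inversely with clearance, the combined effect is 1 / 2.225 = 0.45.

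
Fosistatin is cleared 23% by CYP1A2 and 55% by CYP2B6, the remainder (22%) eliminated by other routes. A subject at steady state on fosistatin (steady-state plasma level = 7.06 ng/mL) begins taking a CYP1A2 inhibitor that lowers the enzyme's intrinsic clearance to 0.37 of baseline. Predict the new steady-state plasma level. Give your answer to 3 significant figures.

8.26 ng/mL

The CYP1A2 pathway (23% of clearance) is reduced to 0.37× activity: 0.23 × 0.37 = 0.0851.
CYP2B6 (55%) and the residual 22% are unaffected.
CL_new/CL_old = 0.0851 + 0.55 + 0.22 = 0.8551.
Steady-state plasma level ∝ 1/CL, so new value = 7.06 / 0.8551 = 8.26 ng/mL.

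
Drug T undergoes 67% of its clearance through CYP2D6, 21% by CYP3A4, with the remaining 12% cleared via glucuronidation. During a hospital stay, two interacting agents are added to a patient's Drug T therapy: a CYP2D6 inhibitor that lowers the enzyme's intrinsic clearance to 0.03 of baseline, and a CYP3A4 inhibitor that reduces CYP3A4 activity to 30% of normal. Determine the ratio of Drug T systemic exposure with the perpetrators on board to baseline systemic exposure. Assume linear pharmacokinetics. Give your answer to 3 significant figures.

The CYP2D6 pathway (67% of clearance) falls to 0.03× activity: 0.67 × 0.03 = 0.0201.
The CYP3A4 pathway (21% of clearance) falls to 0.3× activity: 0.21 × 0.3 = 0.063.
Non-CYP routes (12%) are unchanged.
New clearance relative to baseline: 0.0201 + 0.063 + 0.12 = 0.2031.
Systemic exposure ∝ 1/CL: fold-change = 1 / 0.2031 = 4.92.

4.92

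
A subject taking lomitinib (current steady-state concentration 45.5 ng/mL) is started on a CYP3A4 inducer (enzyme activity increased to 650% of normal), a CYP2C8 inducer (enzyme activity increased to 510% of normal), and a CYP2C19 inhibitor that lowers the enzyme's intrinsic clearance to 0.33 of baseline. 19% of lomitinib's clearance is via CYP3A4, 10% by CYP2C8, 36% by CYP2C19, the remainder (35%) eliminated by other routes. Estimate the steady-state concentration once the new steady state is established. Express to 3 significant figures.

20.6 ng/mL

The CYP3A4 pathway (19% of clearance) rises to 6.5× activity: 0.19 × 6.5 = 1.235.
The CYP2C8 pathway (10% of clearance) rises to 5.1× activity: 0.1 × 5.1 = 0.51.
The CYP2C19 pathway (36% of clearance) falls to 0.33× activity: 0.36 × 0.33 = 0.1188.
The remaining 35% of clearance is unaffected.
Relative clearance = 1.235 + 0.51 + 0.1188 + 0.35 = 2.2138.
Steady-state concentration ∝ 1/CL: new value = 45.5 / 2.2138 = 20.6 ng/mL.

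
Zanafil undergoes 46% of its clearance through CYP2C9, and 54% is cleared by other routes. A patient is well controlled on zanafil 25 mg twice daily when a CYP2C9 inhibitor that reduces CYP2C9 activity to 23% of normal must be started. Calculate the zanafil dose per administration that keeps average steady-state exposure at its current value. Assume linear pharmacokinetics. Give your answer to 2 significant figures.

16 mg

The CYP2C9 pathway (46% of clearance) is reduced to 0.23× activity: 0.46 × 0.23 = 0.1058.
Non-CYP routes (54%) are unchanged.
Relative clearance = 0.1058 + 0.54 = 0.6458.
To maintain the same steady-state level, dose must scale with clearance: new dose = 25 × 0.6458 = 16 mg.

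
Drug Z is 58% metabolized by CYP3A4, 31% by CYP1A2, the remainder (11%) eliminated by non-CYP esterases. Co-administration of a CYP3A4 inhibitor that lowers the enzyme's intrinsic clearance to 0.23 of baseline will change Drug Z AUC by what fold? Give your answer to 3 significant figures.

The CYP3A4 pathway (58% of clearance) is reduced to 0.23× activity: 0.58 × 0.23 = 0.1334.
CYP1A2 (31%) and the residual 11% are unaffected.
Relative clearance = 0.1334 + 0.31 + 0.11 = 0.5534.
AUC is inversely proportional to clearance, so the fold-change is 1 / 0.5534 = 1.81.

1.81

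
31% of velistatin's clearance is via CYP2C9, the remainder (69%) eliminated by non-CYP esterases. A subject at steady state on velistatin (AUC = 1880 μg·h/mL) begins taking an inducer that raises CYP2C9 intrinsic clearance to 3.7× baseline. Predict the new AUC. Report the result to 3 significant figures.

The CYP2C9 pathway (31% of clearance) increases to 3.7× activity: 0.31 × 3.7 = 1.147.
Non-CYP routes (69%) are unchanged.
Relative clearance = 1.147 + 0.69 = 1.837.
New AUC = baseline ÷ relative clearance = 1880 / 1.837 = 1.02 × 10³ μg·h/mL.

1.02 × 10³ μg·h/mL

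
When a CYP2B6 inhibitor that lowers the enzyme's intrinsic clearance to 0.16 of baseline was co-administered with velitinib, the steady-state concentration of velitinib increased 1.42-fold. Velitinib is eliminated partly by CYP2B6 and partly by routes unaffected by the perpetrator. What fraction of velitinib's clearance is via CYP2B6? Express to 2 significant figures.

Call the CYP2B6 fraction fm. After the interaction, CL_new/CL_old = fm × 0.16 + (1 − fm).
Steady-state concentration ratio = 1 / (new CL fraction), so new CL fraction = 1 / 1.42 = 0.7042.
fm × 0.16 + 1 − fm = 0.7042  ⇒  fm × (0.16 − 1) = −0.2958  ⇒  fm = 0.35.

0.35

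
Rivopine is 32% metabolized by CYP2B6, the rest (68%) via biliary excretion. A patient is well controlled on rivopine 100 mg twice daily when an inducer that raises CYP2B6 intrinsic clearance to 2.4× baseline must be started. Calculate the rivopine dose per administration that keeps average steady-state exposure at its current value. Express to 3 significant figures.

The CYP2B6 pathway (32% of clearance) is boosted to 2.4× activity: 0.32 × 2.4 = 0.768.
Non-CYP routes (68%) are unchanged.
New clearance relative to baseline: 0.768 + 0.68 = 1.448.
To maintain the same steady-state level, dose must scale with clearance: new dose = 100 × 1.448 = 145 mg.

145 mg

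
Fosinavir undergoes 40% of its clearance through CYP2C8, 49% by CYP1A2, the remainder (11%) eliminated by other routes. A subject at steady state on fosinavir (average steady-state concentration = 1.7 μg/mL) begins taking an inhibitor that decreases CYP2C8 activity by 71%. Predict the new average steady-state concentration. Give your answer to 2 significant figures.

2.4 μg/mL

The CYP2C8 pathway (40% of clearance) drops to 0.29× activity: 0.4 × 0.29 = 0.116.
CYP1A2 (49%) and the residual 11% are unaffected.
Relative clearance = 0.116 + 0.49 + 0.11 = 0.716.
Average steady-state concentration ∝ 1/CL, so new value = 1.7 / 0.716 = 2.4 μg/mL.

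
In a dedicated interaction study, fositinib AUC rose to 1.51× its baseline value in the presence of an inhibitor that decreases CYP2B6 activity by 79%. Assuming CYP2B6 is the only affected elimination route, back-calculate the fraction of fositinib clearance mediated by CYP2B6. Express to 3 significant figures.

CL'/CL = 1 / 1.51 = 0.6623
0.21·fm + (1 − fm) = 0.6623
fm = (0.6623 − 1) / (0.21 − 1) = 0.428

0.428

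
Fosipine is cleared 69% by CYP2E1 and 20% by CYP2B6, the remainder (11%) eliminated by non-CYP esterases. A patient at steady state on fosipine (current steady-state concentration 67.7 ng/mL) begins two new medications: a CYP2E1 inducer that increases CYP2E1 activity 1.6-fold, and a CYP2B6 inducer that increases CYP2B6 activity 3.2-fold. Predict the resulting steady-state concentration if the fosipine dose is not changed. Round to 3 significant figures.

CYP2E1: 0.69 × 1.6 = 1.104
CYP2B6: 0.2 × 3.2 = 0.64
Other: 0.11 (unchanged)
CL_new/CL_old = 1.104 + 0.64 + 0.11 = 1.854.
New steady-state concentration = 67.7 / 1.854 = 36.5 ng/mL (concentration scales inversely with clearance).

36.5 ng/mL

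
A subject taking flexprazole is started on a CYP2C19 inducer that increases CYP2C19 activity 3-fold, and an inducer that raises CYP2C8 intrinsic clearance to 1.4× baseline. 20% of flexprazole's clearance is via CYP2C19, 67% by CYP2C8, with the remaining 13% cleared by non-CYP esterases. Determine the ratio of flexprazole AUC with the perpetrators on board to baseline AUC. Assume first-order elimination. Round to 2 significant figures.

The CYP2C19 pathway (20% of clearance) increases to 3× activity: 0.2 × 3 = 0.6.
The CYP2C8 pathway (67% of clearance) is boosted to 1.4× activity: 0.67 × 1.4 = 0.938.
The remaining 13% of clearance is unaffected.
Relative clearance = 0.6 + 0.938 + 0.13 = 1.668.
Because AUC varies inversely with clearance, the combined effect is 1 / 1.668 = 0.60.

0.60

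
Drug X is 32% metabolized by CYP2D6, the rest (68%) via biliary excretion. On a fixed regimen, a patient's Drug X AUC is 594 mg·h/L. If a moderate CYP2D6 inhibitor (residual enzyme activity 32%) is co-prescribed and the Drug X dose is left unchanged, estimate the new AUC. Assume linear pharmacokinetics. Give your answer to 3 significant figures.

CYP2D6: 0.32 × 0.32 = 0.1024
Other: 0.68 (unchanged)
Relative clearance = 0.1024 + 0.68 = 0.7824.
New AUC = baseline ÷ relative clearance = 594 / 0.7824 = 759 mg·h/L.

759 mg·h/L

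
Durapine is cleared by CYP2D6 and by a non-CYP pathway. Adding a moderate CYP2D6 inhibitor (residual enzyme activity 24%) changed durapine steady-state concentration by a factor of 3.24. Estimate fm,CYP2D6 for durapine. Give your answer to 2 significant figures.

CL'/CL = 1 / 3.24 = 0.3086
0.24·fm + (1 − fm) = 0.3086
fm = (0.3086 − 1) / (0.24 − 1) = 0.91

0.91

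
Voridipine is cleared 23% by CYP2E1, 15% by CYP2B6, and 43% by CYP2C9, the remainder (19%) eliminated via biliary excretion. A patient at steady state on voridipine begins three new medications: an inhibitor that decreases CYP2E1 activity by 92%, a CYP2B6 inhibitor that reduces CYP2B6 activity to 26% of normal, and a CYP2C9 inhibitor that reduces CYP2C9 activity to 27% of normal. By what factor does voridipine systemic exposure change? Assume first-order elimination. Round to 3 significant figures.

CYP2E1: 0.23 × 0.08 = 0.0184
CYP2B6: 0.15 × 0.26 = 0.039
CYP2C9: 0.43 × 0.27 = 0.1161
Other: 0.19 (unchanged)
Relative clearance = 0.0184 + 0.039 + 0.1161 + 0.19 = 0.3635.
Because systemic exposure varies inversely with clearance, the combined effect is 1 / 0.3635 = 2.75.

2.75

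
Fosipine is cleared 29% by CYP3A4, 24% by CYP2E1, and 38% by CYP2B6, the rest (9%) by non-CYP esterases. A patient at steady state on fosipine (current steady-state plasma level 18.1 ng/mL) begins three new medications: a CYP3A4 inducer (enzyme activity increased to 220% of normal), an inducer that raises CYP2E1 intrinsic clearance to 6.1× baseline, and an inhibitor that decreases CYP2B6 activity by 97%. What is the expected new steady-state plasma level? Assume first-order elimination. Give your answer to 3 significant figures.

8.21 ng/mL

The CYP3A4 pathway (29% of clearance) rises to 2.2× activity: 0.29 × 2.2 = 0.638.
The CYP2E1 pathway (24% of clearance) rises to 6.1× activity: 0.24 × 6.1 = 1.464.
The CYP2B6 pathway (38% of clearance) falls to 0.03× activity: 0.38 × 0.03 = 0.0114.
The remaining 9% of clearance is unaffected.
Relative clearance = 0.638 + 1.464 + 0.0114 + 0.09 = 2.2034.
Dividing the baseline by the relative clearance: 18.1 / 2.2034 = 8.21 ng/mL.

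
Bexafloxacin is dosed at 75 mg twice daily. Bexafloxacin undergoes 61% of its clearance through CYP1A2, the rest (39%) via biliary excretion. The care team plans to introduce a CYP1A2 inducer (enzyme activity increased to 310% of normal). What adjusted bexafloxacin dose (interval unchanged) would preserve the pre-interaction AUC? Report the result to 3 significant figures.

The CYP1A2 pathway (61% of clearance) increases to 3.1× activity: 0.61 × 3.1 = 1.891.
Non-CYP routes (39%) are unchanged.
CL_new/CL_old = 1.891 + 0.39 = 2.281.
To maintain the same steady-state level, dose must scale with clearance: new dose = 75 × 2.281 = 171 mg.

171 mg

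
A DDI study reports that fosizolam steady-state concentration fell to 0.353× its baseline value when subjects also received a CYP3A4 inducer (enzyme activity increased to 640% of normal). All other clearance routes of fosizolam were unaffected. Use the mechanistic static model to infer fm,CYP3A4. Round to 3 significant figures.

Call the CYP3A4 fraction fm. After the interaction, CL_new/CL_old = fm × 6.4 + (1 − fm).
Steady-state concentration ratio = 1 / (new CL fraction), so new CL fraction = 1 / 0.353 = 2.833.
fm × 6.4 + 1 − fm = 2.833  ⇒  fm × (6.4 − 1) = 1.833  ⇒  fm = 0.339.

0.339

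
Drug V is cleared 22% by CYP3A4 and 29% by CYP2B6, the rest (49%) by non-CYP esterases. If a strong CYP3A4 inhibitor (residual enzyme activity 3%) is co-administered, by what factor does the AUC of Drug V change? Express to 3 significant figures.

1.27

The CYP3A4 pathway (22% of clearance) drops to 0.03× activity: 0.22 × 0.03 = 0.0066.
CYP2B6 (29%) and the residual 49% are unaffected.
Relative clearance = 0.0066 + 0.29 + 0.49 = 0.7866.
AUC is inversely proportional to clearance, so the fold-change is 1 / 0.7866 = 1.27.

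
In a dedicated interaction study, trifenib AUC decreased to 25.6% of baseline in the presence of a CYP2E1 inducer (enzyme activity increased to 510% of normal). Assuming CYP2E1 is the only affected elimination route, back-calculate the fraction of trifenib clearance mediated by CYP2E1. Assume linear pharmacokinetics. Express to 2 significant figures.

Write x for the fraction cleared via CYP2E1. The observed AUC change means clearance rose to 1/0.256 = 3.906 of baseline.
Only the CYP2E1 route changed, so 3.906 = x·5.1 + (1 − x), giving x = 0.71.

0.71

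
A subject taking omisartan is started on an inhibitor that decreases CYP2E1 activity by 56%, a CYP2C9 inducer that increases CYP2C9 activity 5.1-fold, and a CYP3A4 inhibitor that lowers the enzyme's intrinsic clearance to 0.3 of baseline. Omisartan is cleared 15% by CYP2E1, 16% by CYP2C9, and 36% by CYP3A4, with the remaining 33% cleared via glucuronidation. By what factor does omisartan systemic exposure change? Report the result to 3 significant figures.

0.758

The CYP2E1 pathway (15% of clearance) is reduced to 0.44× activity: 0.15 × 0.44 = 0.066.
The CYP2C9 pathway (16% of clearance) is boosted to 5.1× activity: 0.16 × 5.1 = 0.816.
The CYP3A4 pathway (36% of clearance) drops to 0.3× activity: 0.36 × 0.3 = 0.108.
Non-CYP routes (33%) are unchanged.
CL_new/CL_old = 0.066 + 0.816 + 0.108 + 0.33 = 1.32.
Net systemic exposure ratio = 1 / 1.32 = 0.758.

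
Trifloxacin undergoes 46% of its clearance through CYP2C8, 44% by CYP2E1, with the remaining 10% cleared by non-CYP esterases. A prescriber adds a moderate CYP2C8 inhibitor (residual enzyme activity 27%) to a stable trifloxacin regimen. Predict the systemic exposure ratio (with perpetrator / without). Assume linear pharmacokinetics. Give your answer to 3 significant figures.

The CYP2C8 pathway (46% of clearance) is reduced to 0.27× activity: 0.46 × 0.27 = 0.1242.
CYP2E1 (44%) and the residual 10% are unaffected.
Relative clearance = 0.1242 + 0.44 + 0.1 = 0.6642.
Since systemic exposure ∝ 1/CL, the ratio is 1 / 0.6642 = 1.51.

1.51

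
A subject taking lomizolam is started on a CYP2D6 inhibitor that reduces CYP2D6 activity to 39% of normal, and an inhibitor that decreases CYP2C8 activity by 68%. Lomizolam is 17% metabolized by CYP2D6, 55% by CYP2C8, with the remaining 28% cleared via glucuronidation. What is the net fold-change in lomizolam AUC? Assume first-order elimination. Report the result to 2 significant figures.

The CYP2D6 pathway (17% of clearance) drops to 0.39× activity: 0.17 × 0.39 = 0.0663.
The CYP2C8 pathway (55% of clearance) falls to 0.32× activity: 0.55 × 0.32 = 0.176.
The remaining 28% of clearance is unaffected.
Relative clearance = 0.0663 + 0.176 + 0.28 = 0.5223.
AUC ∝ 1/CL: fold-change = 1 / 0.5223 = 1.9.

1.9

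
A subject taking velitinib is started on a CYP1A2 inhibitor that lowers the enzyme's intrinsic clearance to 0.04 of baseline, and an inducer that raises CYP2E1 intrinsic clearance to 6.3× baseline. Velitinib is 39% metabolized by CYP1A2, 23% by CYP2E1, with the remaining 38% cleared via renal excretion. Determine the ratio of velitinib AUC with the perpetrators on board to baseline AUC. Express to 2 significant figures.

0.54

CYP1A2: 0.39 × 0.04 = 0.0156
CYP2E1: 0.23 × 6.3 = 1.449
Other: 0.38 (unchanged)
New clearance relative to baseline: 0.0156 + 1.449 + 0.38 = 1.8446.
Because AUC varies inversely with clearance, the combined effect is 1 / 1.8446 = 0.54.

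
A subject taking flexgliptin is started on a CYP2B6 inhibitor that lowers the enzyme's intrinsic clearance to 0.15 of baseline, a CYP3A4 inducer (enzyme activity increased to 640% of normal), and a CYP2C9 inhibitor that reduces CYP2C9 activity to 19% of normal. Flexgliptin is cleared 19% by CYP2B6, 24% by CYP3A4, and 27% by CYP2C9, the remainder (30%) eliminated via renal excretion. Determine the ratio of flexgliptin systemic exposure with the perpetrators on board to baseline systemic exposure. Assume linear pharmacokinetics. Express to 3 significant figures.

0.522

The CYP2B6 pathway (19% of clearance) drops to 0.15× activity: 0.19 × 0.15 = 0.0285.
The CYP3A4 pathway (24% of clearance) rises to 6.4× activity: 0.24 × 6.4 = 1.536.
The CYP2C9 pathway (27% of clearance) drops to 0.19× activity: 0.27 × 0.19 = 0.0513.
The remaining 30% of clearance is unaffected.
Relative clearance = 0.0285 + 1.536 + 0.0513 + 0.3 = 1.9158.
Systemic exposure ∝ 1/CL: fold-change = 1 / 1.9158 = 0.522.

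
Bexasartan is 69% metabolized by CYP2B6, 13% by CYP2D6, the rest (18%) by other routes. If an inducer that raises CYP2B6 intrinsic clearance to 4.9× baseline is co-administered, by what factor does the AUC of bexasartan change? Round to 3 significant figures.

0.271

The CYP2B6 pathway (69% of clearance) rises to 4.9× activity: 0.69 × 4.9 = 3.381.
CYP2D6 (13%) and the residual 18% are unaffected.
CL_new/CL_old = 3.381 + 0.13 + 0.18 = 3.691.
Since AUC ∝ 1/CL, the ratio is 1 / 3.691 = 0.271.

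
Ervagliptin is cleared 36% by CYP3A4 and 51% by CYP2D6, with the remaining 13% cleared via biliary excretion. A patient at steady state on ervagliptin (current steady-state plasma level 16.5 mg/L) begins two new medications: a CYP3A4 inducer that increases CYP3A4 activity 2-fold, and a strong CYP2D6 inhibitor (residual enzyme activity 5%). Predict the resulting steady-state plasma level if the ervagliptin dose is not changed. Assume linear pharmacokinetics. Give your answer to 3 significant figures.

The CYP3A4 pathway (36% of clearance) is boosted to 2× activity: 0.36 × 2 = 0.72.
The CYP2D6 pathway (51% of clearance) is reduced to 0.05× activity: 0.51 × 0.05 = 0.0255.
The remaining 13% of clearance is unaffected.
New clearance relative to baseline: 0.72 + 0.0255 + 0.13 = 0.8755.
Dividing the baseline by the relative clearance: 16.5 / 0.8755 = 18.8 mg/L.

18.8 mg/L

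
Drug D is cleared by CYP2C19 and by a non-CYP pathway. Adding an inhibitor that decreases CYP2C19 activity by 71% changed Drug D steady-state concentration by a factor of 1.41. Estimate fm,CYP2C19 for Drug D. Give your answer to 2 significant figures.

0.41

Call the CYP2C19 fraction fm. After the interaction, CL_new/CL_old = fm × 0.29 + (1 − fm).
Steady-state concentration ratio = 1 / (new CL fraction), so new CL fraction = 1 / 1.41 = 0.7092.
fm × 0.29 + 1 − fm = 0.7092  ⇒  fm × (0.29 − 1) = −0.2908  ⇒  fm = 0.41.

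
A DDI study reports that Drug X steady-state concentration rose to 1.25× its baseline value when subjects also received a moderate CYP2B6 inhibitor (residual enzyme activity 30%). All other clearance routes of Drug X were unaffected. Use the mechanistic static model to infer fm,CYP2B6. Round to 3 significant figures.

0.286

Write x for the fraction cleared via CYP2B6. The observed steady-state concentration change means clearance fell to 1/1.25 = 0.8 of baseline.
Only the CYP2B6 route changed, so 0.8 = x·0.3 + (1 − x), giving x = 0.286.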